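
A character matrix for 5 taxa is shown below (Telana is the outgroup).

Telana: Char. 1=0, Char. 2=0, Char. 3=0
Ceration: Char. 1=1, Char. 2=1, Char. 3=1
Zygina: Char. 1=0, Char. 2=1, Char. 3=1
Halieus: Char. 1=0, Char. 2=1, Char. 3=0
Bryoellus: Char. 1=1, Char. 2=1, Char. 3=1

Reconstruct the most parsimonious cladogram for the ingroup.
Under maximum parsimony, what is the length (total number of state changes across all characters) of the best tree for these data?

The outgroup has state '0' for every character, so '1' is the derived state throughout.
Char. 1 (derived state '1') is shared by Bryoellus and Ceration — a synapomorphy uniting that clade.
All ingroup taxa share the derived state '1' for Char. 2; it defines the ingroup but does not resolve relationships within it.
Char. 3: derived state '1' in Bryoellus, Ceration, and Zygina only — synapomorphy for {Bryoellus, Ceration, Zygina}.
Most parsimonious ingroup topology: (((Ceration,Bryoellus),Zygina),Halieus).
Changes per character on this tree: Char. 1: 1; Char. 2: 1; Char. 3: 1.
Total = 3.

3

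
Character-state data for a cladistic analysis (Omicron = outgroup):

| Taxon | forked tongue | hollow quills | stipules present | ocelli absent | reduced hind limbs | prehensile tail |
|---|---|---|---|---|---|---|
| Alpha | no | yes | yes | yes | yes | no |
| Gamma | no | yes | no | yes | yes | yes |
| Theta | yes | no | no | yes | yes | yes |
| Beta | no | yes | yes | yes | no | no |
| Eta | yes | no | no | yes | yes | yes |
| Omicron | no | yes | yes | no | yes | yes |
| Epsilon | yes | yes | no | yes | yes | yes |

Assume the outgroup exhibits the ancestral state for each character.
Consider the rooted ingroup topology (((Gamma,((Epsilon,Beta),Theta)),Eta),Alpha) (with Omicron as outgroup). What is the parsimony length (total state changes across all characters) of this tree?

Map each character onto (((Gamma,((Epsilon,Beta),Theta)),Eta),Alpha) (rooted by Omicron) and count the minimum state changes it requires (Fitch parsimony):
forked tongue: 3; hollow quills: 2; stipules present: 2; ocelli absent: 1; reduced hind limbs: 1; prehensile tail: 2.
Total tree length = 11.

11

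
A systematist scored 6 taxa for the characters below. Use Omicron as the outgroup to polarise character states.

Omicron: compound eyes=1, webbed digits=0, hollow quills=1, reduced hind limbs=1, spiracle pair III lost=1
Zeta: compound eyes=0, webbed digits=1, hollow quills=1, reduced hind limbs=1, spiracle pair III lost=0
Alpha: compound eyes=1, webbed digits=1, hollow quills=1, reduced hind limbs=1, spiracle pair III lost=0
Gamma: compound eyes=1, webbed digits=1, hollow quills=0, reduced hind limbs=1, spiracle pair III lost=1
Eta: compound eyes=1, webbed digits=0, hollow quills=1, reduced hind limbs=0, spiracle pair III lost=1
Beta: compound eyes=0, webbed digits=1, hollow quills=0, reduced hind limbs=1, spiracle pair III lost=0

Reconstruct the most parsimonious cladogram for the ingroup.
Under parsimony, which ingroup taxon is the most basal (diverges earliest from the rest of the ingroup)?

Character polarity is set by the outgroup: the derived state is whichever differs from the outgroup's state, so for compound eyes, hollow quills, reduced hind limbs, spiracle pair III lost the derived state is '0', and for the remaining characters it is '1'.
compound eyes (derived state '0') is shared by Beta and Zeta — a synapomorphy uniting that clade.
webbed digits (derived state '1') is shared by Alpha, Beta, Gamma, and Zeta — a synapomorphy uniting that clade.
hollow quills groups Beta and Gamma, which is incompatible with the clades supported by the remaining characters; treating it as convergent (homoplasy) costs fewer steps than any alternative tree.
reduced hind limbs (derived state '0') is unique to Eta (autapomorphy; uninformative for grouping).
spiracle pair III lost: derived state '0' in Alpha, Beta, and Zeta only — synapomorphy for {Alpha, Beta, Zeta}.
Most parsimonious ingroup topology: ((((Zeta,Beta),Alpha),Gamma),Eta).
Eta is sister to the clade containing all other ingroup taxa, so it is the earliest-diverging (most basal) ingroup lineage.

Eta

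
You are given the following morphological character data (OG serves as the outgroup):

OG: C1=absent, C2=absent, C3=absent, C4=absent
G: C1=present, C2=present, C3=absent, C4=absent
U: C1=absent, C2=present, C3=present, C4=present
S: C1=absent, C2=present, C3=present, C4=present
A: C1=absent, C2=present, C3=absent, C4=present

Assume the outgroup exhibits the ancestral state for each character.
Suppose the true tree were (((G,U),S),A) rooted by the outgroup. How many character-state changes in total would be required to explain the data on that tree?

6

Map each character onto (((G,U),S),A) (rooted by OG) and count the minimum state changes it requires (Fitch parsimony):
C1: 1; C2: 1; C3: 2; C4: 2.
Total tree length = 6.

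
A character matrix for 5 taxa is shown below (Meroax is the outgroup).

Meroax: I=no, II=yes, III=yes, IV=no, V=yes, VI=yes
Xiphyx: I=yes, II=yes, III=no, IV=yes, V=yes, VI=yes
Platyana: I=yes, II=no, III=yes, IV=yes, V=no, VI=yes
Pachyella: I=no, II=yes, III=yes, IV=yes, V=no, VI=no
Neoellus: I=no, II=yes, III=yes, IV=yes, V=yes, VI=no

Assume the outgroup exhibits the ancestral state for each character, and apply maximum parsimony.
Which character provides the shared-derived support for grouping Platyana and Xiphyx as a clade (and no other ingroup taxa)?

I

Character polarity is set by the outgroup: the derived state is whichever differs from the outgroup's state, so for II, III, V, VI the derived state is 'no', and for the remaining characters it is 'yes'.
I: derived state 'yes' in Platyana and Xiphyx only — synapomorphy for {Platyana, Xiphyx}.
II: derived state 'no' in Platyana only — an autapomorphy, so it tells us nothing about relationships among taxa.
III: derived state 'no' in Xiphyx only — an autapomorphy, so it tells us nothing about relationships among taxa.
IV (derived state 'yes') is shared by all ingroup taxa — unites the whole ingroup.
V groups Pachyella and Platyana, which is incompatible with the clades supported by the remaining characters; treating it as convergent (homoplasy) costs fewer steps than any alternative tree.
Only Neoellus and Pachyella show the derived state 'no' for VI, supporting them as a clade.
Most parsimonious ingroup topology: ((Xiphyx,Platyana),(Pachyella,Neoellus)).
The clade {Platyana, Xiphyx} is supported by I: its derived state 'yes' occurs in exactly those taxa and in no other taxon (including the outgroup).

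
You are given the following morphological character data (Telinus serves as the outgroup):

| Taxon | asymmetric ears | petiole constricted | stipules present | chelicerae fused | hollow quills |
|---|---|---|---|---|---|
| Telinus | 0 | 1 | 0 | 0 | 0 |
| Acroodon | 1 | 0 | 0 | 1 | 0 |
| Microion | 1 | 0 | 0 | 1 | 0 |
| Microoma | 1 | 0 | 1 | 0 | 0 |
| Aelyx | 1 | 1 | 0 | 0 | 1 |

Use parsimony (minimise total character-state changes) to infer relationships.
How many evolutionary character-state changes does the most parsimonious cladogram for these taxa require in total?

5

Character polarity is set by the outgroup: the derived state is whichever differs from the outgroup's state, so for petiole constricted the derived state is '0', and for the remaining characters it is '1'.
asymmetric ears (derived state '1') is shared by all ingroup taxa — unites the whole ingroup.
petiole constricted: derived state '0' in Acroodon, Microion, and Microoma only — synapomorphy for {Acroodon, Microion, Microoma}.
stipules present (derived state '1') is unique to Microoma (autapomorphy; uninformative for grouping).
chelicerae fused (derived state '1') is shared by Acroodon and Microion — a synapomorphy uniting that clade.
hollow quills (derived state '1') is unique to Aelyx (autapomorphy; uninformative for grouping).
Most parsimonious ingroup topology: (((Acroodon,Microion),Microoma),Aelyx).
Changes per character on this tree: asymmetric ears: 1; petiole constricted: 1; stipules present: 1; chelicerae fused: 1; hollow quills: 1.
Total = 5.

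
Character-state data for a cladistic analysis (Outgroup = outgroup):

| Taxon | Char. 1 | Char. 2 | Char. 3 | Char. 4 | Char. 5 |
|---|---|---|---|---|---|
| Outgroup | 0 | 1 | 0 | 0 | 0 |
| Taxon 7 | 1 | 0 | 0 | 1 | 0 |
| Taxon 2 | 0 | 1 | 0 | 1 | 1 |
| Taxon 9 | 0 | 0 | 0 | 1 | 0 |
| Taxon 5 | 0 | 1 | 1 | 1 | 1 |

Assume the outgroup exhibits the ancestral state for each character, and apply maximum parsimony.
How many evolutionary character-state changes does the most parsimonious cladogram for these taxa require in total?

Character polarity is set by the outgroup: the derived state is whichever differs from the outgroup's state, so for Char. 2 the derived state is '0', and for the remaining characters it is '1'.
Char. 1: derived state '1' in Taxon 7 only — an autapomorphy, so it tells us nothing about relationships among taxa.
Char. 2 (derived state '0') is shared by Taxon 7 and Taxon 9 — a synapomorphy uniting that clade.
Char. 3: derived state '1' in Taxon 5 only — an autapomorphy, so it tells us nothing about relationships among taxa.
All ingroup taxa share the derived state '1' for Char. 4; it defines the ingroup but does not resolve relationships within it.
Char. 5 (derived state '1') is shared by Taxon 2 and Taxon 5 — a synapomorphy uniting that clade.
Most parsimonious ingroup topology: ((Taxon 7,Taxon 9),(Taxon 2,Taxon 5)).
Changes per character on this tree: Char. 1: 1; Char. 2: 1; Char. 3: 1; Char. 4: 1; Char. 5: 1.
Total = 5.

5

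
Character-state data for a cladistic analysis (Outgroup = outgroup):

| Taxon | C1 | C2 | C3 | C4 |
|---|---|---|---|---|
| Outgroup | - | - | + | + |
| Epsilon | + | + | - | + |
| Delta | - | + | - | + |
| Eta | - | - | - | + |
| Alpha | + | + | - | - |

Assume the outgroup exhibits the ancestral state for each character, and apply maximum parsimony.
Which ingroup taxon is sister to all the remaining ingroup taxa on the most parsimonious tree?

Eta

Character polarity is set by the outgroup: the derived state is whichever differs from the outgroup's state, so for C3, C4 the derived state is '-', and for the remaining characters it is '+'.
Only Alpha and Epsilon show the derived state '+' for C1, supporting them as a clade.
C2 (derived state '+') is shared by Alpha, Delta, and Epsilon — a synapomorphy uniting that clade.
All ingroup taxa share the derived state '-' for C3; it defines the ingroup but does not resolve relationships within it.
C4 (derived state '-') is unique to Alpha (autapomorphy; uninformative for grouping).
Most parsimonious ingroup topology: (((Epsilon,Alpha),Delta),Eta).
Eta is sister to the clade containing all other ingroup taxa, so it is the earliest-diverging (most basal) ingroup lineage.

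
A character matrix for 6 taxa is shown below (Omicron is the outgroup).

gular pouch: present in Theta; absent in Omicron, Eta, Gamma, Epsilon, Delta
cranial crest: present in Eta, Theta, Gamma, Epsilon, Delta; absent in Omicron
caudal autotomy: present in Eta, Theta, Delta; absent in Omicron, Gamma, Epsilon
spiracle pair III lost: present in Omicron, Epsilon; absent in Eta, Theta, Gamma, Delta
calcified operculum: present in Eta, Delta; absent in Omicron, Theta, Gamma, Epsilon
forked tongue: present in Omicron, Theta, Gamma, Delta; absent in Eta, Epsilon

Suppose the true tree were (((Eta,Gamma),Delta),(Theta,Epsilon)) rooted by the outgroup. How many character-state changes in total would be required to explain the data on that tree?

11

Map each character onto (((Eta,Gamma),Delta),(Theta,Epsilon)) (rooted by Omicron) and count the minimum state changes it requires (Fitch parsimony):
gular pouch: 1; cranial crest: 1; caudal autotomy: 3; spiracle pair III lost: 2; calcified operculum: 2; forked tongue: 2.
Total tree length = 11.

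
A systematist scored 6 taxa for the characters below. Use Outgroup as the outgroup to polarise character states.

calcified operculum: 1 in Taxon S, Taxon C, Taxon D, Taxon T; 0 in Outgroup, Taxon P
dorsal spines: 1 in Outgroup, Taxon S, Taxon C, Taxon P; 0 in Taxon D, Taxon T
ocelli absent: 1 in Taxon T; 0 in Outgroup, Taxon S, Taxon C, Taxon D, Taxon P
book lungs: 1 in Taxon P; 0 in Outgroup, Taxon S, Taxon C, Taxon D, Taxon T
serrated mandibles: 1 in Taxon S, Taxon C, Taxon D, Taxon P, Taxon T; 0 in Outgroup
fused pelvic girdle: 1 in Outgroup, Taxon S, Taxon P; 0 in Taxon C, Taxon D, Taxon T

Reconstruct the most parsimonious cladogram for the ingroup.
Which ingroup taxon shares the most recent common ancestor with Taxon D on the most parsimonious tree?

Taxon T

Character polarity is set by the outgroup: the derived state is whichever differs from the outgroup's state, so for dorsal spines, fused pelvic girdle the derived state is '0', and for the remaining characters it is '1'.
Only Taxon C, Taxon D, Taxon S, and Taxon T show the derived state '1' for calcified operculum, supporting them as a clade.
Only Taxon D and Taxon T show the derived state '0' for dorsal spines, supporting them as a clade.
ocelli absent (derived state '1') is unique to Taxon T (autapomorphy; uninformative for grouping).
book lungs (derived state '1') is unique to Taxon P (autapomorphy; uninformative for grouping).
serrated mandibles (derived state '1') is shared by all ingroup taxa — unites the whole ingroup.
fused pelvic girdle (derived state '0') is shared by Taxon C, Taxon D, and Taxon T — a synapomorphy uniting that clade.
Most parsimonious ingroup topology: ((Taxon S,(Taxon C,(Taxon D,Taxon T))),Taxon P).
Taxon D and Taxon T form a cherry on this tree, so they are sister taxa.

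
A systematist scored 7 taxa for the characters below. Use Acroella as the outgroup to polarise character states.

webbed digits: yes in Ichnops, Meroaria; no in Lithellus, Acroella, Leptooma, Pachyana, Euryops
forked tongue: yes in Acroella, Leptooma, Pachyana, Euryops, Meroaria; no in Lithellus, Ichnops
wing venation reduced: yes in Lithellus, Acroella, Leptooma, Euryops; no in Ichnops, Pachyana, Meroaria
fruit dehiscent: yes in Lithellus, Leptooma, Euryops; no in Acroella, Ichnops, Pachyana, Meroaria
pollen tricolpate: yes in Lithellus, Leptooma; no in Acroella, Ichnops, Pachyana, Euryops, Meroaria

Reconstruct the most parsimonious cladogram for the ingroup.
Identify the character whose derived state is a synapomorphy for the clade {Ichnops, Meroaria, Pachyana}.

Character polarity is set by the outgroup: the derived state is whichever differs from the outgroup's state, so for forked tongue, wing venation reduced the derived state is 'no', and for the remaining characters it is 'yes'.
webbed digits: derived state 'yes' in Ichnops and Meroaria only — synapomorphy for {Ichnops, Meroaria}.
forked tongue groups Ichnops and Lithellus, which is incompatible with the clades supported by the remaining characters; treating it as convergent (homoplasy) costs fewer steps than any alternative tree.
Only Ichnops, Meroaria, and Pachyana show the derived state 'no' for wing venation reduced, supporting them as a clade.
fruit dehiscent: derived state 'yes' in Euryops, Leptooma, and Lithellus only — synapomorphy for {Euryops, Leptooma, Lithellus}.
Only Leptooma and Lithellus show the derived state 'yes' for pollen tricolpate, supporting them as a clade.
Most parsimonious ingroup topology: ((Pachyana,(Ichnops,Meroaria)),((Leptooma,Lithellus),Euryops)).
The clade {Ichnops, Meroaria, Pachyana} is supported by wing venation reduced: its derived state 'no' occurs in exactly those taxa and in no other taxon (including the outgroup).

wing venation reduced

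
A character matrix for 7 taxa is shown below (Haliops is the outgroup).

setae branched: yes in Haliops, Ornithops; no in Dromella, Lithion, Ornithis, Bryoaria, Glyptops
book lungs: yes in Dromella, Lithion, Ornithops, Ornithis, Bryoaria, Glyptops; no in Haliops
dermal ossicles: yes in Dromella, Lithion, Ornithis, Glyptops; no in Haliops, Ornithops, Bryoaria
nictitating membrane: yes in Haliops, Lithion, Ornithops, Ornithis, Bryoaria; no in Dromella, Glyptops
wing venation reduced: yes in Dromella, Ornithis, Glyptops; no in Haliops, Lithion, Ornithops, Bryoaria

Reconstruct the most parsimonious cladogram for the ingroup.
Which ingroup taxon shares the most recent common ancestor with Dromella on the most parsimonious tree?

Glyptops

Character polarity is set by the outgroup: the derived state is whichever differs from the outgroup's state, so for setae branched, nictitating membrane the derived state is 'no', and for the remaining characters it is 'yes'.
setae branched (derived state 'no') is shared by Bryoaria, Dromella, Glyptops, Lithion, and Ornithis — a synapomorphy uniting that clade.
book lungs (derived state 'yes') is shared by all ingroup taxa — unites the whole ingroup.
dermal ossicles: derived state 'yes' in Dromella, Glyptops, Lithion, and Ornithis only — synapomorphy for {Dromella, Glyptops, Lithion, Ornithis}.
nictitating membrane (derived state 'no') is shared by Dromella and Glyptops — a synapomorphy uniting that clade.
Only Dromella, Glyptops, and Ornithis show the derived state 'yes' for wing venation reduced, supporting them as a clade.
Most parsimonious ingroup topology: (((((Dromella,Glyptops),Ornithis),Lithion),Bryoaria),Ornithops).
Dromella and Glyptops form a cherry on this tree, so they are sister taxa.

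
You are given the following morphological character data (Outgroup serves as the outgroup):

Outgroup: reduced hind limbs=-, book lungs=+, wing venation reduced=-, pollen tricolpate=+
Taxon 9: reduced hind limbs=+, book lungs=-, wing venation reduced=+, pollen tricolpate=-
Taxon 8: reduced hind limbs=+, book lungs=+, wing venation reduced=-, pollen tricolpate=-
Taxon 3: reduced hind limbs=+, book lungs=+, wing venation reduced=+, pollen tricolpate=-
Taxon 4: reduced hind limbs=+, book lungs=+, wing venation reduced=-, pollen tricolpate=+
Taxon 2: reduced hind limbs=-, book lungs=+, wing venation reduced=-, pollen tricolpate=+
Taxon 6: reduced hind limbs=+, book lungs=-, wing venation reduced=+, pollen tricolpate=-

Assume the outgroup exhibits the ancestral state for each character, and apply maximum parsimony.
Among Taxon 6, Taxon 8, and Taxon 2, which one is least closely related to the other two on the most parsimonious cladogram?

Taxon 2

Character polarity is set by the outgroup: the derived state is whichever differs from the outgroup's state, so for book lungs, pollen tricolpate the derived state is '-', and for the remaining characters it is '+'.
reduced hind limbs: derived state '+' in Taxon 3, Taxon 4, Taxon 6, Taxon 8, and Taxon 9 only — synapomorphy for {Taxon 3, Taxon 4, Taxon 6, Taxon 8, Taxon 9}.
book lungs (derived state '-') is shared by Taxon 6 and Taxon 9 — a synapomorphy uniting that clade.
wing venation reduced: derived state '+' in Taxon 3, Taxon 6, and Taxon 9 only — synapomorphy for {Taxon 3, Taxon 6, Taxon 9}.
Only Taxon 3, Taxon 6, Taxon 8, and Taxon 9 show the derived state '-' for pollen tricolpate, supporting them as a clade.
Most parsimonious ingroup topology: (((((Taxon 9,Taxon 6),Taxon 3),Taxon 8),Taxon 4),Taxon 2).
Taxon 6 and Taxon 8 share a more recent common ancestor with each other than either does with Taxon 2, so Taxon 2 is the least closely related of the three.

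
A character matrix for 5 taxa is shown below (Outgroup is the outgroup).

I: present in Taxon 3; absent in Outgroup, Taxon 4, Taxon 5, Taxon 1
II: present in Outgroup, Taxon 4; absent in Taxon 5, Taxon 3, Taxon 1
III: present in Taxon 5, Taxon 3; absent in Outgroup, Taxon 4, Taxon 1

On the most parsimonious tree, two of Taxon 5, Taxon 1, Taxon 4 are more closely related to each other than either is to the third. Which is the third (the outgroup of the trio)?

Taxon 4

Character polarity is set by the outgroup: the derived state is whichever differs from the outgroup's state, so for II the derived state is 'absent', and for the remaining characters it is 'present'.
I: derived state 'present' in Taxon 3 only — an autapomorphy, so it tells us nothing about relationships among taxa.
Only Taxon 1, Taxon 3, and Taxon 5 show the derived state 'absent' for II, supporting them as a clade.
III: derived state 'present' in Taxon 3 and Taxon 5 only — synapomorphy for {Taxon 3, Taxon 5}.
Most parsimonious ingroup topology: ((Taxon 1,(Taxon 5,Taxon 3)),Taxon 4).
Taxon 1 and Taxon 5 share a more recent common ancestor with each other than either does with Taxon 4, so Taxon 4 is the least closely related of the three.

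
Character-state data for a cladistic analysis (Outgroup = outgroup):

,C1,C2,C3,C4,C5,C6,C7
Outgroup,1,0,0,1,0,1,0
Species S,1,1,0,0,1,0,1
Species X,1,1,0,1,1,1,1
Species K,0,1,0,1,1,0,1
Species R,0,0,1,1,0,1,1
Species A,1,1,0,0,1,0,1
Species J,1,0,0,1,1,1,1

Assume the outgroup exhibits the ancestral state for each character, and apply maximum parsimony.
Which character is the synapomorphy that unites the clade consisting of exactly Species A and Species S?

Character polarity is set by the outgroup: the derived state is whichever differs from the outgroup's state, so for C1, C4, C6 the derived state is '0', and for the remaining characters it is '1'.
C1 groups Species K and Species R, which is incompatible with the clades supported by the remaining characters; treating it as convergent (homoplasy) costs fewer steps than any alternative tree.
Only Species A, Species K, Species S, and Species X show the derived state '1' for C2, supporting them as a clade.
C3 (derived state '1') is unique to Species R (autapomorphy; uninformative for grouping).
C4 (derived state '0') is shared by Species A and Species S — a synapomorphy uniting that clade.
Only Species A, Species J, Species K, Species S, and Species X show the derived state '1' for C5, supporting them as a clade.
C6: derived state '0' in Species A, Species K, and Species S only — synapomorphy for {Species A, Species K, Species S}.
C7 (derived state '1') is shared by all ingroup taxa — unites the whole ingroup.
Most parsimonious ingroup topology: (((((Species S,Species A),Species K),Species X),Species J),Species R).
The clade {Species A, Species S} is supported by C4: its derived state '0' occurs in exactly those taxa and in no other taxon (including the outgroup).

C4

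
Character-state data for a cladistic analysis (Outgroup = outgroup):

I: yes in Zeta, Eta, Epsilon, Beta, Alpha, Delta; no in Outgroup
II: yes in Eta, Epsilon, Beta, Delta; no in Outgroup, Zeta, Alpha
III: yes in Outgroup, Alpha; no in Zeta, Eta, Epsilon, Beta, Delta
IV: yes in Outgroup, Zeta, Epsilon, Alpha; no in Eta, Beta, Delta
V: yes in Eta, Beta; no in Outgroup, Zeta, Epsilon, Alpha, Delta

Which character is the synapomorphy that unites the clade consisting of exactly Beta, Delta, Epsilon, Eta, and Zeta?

Character polarity is set by the outgroup: the derived state is whichever differs from the outgroup's state, so for III, IV the derived state is 'no', and for the remaining characters it is 'yes'.
I (derived state 'yes') is shared by all ingroup taxa — unites the whole ingroup.
Only Beta, Delta, Epsilon, and Eta show the derived state 'yes' for II, supporting them as a clade.
III: derived state 'no' in Beta, Delta, Epsilon, Eta, and Zeta only — synapomorphy for {Beta, Delta, Epsilon, Eta, Zeta}.
Only Beta, Delta, and Eta show the derived state 'no' for IV, supporting them as a clade.
V (derived state 'yes') is shared by Beta and Eta — a synapomorphy uniting that clade.
Most parsimonious ingroup topology: ((Zeta,(((Eta,Beta),Delta),Epsilon)),Alpha).
The clade {Beta, Delta, Epsilon, Eta, Zeta} is supported by III: its derived state 'no' occurs in exactly those taxa and in no other taxon (including the outgroup).

III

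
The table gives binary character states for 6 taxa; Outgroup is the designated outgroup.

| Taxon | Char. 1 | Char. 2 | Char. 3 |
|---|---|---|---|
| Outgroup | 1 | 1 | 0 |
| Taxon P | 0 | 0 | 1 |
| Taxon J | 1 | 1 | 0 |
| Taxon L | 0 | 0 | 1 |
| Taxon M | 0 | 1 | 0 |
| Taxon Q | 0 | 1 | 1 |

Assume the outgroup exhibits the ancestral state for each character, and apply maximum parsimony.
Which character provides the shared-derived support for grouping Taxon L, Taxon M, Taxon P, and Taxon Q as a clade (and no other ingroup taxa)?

Char. 1

Character polarity is set by the outgroup: the derived state is whichever differs from the outgroup's state, so for Char. 1, Char. 2 the derived state is '0', and for the remaining characters it is '1'.
Char. 1: derived state '0' in Taxon L, Taxon M, Taxon P, and Taxon Q only — synapomorphy for {Taxon L, Taxon M, Taxon P, Taxon Q}.
Char. 2 (derived state '0') is shared by Taxon L and Taxon P — a synapomorphy uniting that clade.
Only Taxon L, Taxon P, and Taxon Q show the derived state '1' for Char. 3, supporting them as a clade.
Most parsimonious ingroup topology: ((((Taxon P,Taxon L),Taxon Q),Taxon M),Taxon J).
The clade {Taxon L, Taxon M, Taxon P, Taxon Q} is supported by Char. 1: its derived state '0' occurs in exactly those taxa and in no other taxon (including the outgroup).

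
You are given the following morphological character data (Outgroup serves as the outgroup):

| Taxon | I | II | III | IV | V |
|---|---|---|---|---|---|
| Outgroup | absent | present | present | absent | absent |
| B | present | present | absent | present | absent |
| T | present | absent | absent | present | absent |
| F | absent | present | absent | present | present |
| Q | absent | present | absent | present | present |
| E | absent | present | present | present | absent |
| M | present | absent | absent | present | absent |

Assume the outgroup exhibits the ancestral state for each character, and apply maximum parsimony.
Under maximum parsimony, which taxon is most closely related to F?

Q

Character polarity is set by the outgroup: the derived state is whichever differs from the outgroup's state, so for II, III the derived state is 'absent', and for the remaining characters it is 'present'.
Only B, M, and T show the derived state 'present' for I, supporting them as a clade.
II (derived state 'absent') is shared by M and T — a synapomorphy uniting that clade.
III: derived state 'absent' in B, F, M, Q, and T only — synapomorphy for {B, F, M, Q, T}.
All ingroup taxa share the derived state 'present' for IV; it defines the ingroup but does not resolve relationships within it.
V (derived state 'present') is shared by F and Q — a synapomorphy uniting that clade.
Most parsimonious ingroup topology: (((B,(T,M)),(F,Q)),E).
F and Q form a cherry on this tree, so they are sister taxa.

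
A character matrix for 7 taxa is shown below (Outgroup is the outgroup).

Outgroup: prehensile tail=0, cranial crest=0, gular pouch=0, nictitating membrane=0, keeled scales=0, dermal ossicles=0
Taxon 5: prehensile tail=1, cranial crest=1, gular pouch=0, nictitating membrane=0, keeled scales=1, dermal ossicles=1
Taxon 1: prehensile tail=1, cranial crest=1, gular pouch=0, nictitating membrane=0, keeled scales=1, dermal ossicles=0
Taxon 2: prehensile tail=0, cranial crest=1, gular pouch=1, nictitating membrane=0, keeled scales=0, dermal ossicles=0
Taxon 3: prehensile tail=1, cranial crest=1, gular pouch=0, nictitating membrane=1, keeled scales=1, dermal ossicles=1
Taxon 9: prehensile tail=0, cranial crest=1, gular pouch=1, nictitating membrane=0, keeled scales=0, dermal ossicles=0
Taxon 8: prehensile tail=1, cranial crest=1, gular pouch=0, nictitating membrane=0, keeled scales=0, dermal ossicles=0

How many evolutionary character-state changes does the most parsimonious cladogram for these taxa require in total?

The outgroup has state '0' for every character, so '1' is the derived state throughout.
prehensile tail: derived state '1' in Taxon 1, Taxon 3, Taxon 5, and Taxon 8 only — synapomorphy for {Taxon 1, Taxon 3, Taxon 5, Taxon 8}.
cranial crest (derived state '1') is shared by all ingroup taxa — unites the whole ingroup.
gular pouch (derived state '1') is shared by Taxon 2 and Taxon 9 — a synapomorphy uniting that clade.
nictitating membrane (derived state '1') is unique to Taxon 3 (autapomorphy; uninformative for grouping).
Only Taxon 1, Taxon 3, and Taxon 5 show the derived state '1' for keeled scales, supporting them as a clade.
dermal ossicles: derived state '1' in Taxon 3 and Taxon 5 only — synapomorphy for {Taxon 3, Taxon 5}.
Most parsimonious ingroup topology: ((((Taxon 5,Taxon 3),Taxon 1),Taxon 8),(Taxon 2,Taxon 9)).
Changes per character on this tree: prehensile tail: 1; cranial crest: 1; gular pouch: 1; nictitating membrane: 1; keeled scales: 1; dermal ossicles: 1.
Total = 6.

6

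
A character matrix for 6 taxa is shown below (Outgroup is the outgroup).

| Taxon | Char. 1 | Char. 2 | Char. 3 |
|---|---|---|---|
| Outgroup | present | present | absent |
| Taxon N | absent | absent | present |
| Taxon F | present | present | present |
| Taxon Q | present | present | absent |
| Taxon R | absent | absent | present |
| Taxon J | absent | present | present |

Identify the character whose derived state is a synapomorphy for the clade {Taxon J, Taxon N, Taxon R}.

Char. 1

Character polarity is set by the outgroup: the derived state is whichever differs from the outgroup's state, so for Char. 1, Char. 2 the derived state is 'absent', and for the remaining characters it is 'present'.
Char. 1: derived state 'absent' in Taxon J, Taxon N, and Taxon R only — synapomorphy for {Taxon J, Taxon N, Taxon R}.
Only Taxon N and Taxon R show the derived state 'absent' for Char. 2, supporting them as a clade.
Char. 3: derived state 'present' in Taxon F, Taxon J, Taxon N, and Taxon R only — synapomorphy for {Taxon F, Taxon J, Taxon N, Taxon R}.
Most parsimonious ingroup topology: ((((Taxon N,Taxon R),Taxon J),Taxon F),Taxon Q).
The clade {Taxon J, Taxon N, Taxon R} is supported by Char. 1: its derived state 'absent' occurs in exactly those taxa and in no other taxon (including the outgroup).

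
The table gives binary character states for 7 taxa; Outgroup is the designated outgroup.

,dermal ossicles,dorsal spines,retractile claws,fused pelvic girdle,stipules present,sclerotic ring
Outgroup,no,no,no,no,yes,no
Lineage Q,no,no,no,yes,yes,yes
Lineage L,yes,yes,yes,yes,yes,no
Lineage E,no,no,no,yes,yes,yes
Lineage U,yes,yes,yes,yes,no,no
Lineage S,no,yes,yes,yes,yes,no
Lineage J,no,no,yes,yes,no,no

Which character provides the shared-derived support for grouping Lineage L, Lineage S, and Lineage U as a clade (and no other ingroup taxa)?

dorsal spines

Character polarity is set by the outgroup: the derived state is whichever differs from the outgroup's state, so for stipules present the derived state is 'no', and for the remaining characters it is 'yes'.
dermal ossicles: derived state 'yes' in Lineage L and Lineage U only — synapomorphy for {Lineage L, Lineage U}.
dorsal spines: derived state 'yes' in Lineage L, Lineage S, and Lineage U only — synapomorphy for {Lineage L, Lineage S, Lineage U}.
retractile claws: derived state 'yes' in Lineage J, Lineage L, Lineage S, and Lineage U only — synapomorphy for {Lineage J, Lineage L, Lineage S, Lineage U}.
fused pelvic girdle (derived state 'yes') is shared by all ingroup taxa — unites the whole ingroup.
stipules present groups Lineage J and Lineage U, which is incompatible with the clades supported by the remaining characters; treating it as convergent (homoplasy) costs fewer steps than any alternative tree.
Only Lineage E and Lineage Q show the derived state 'yes' for sclerotic ring, supporting them as a clade.
Most parsimonious ingroup topology: ((Lineage Q,Lineage E),(((Lineage L,Lineage U),Lineage S),Lineage J)).
The clade {Lineage L, Lineage S, Lineage U} is supported by dorsal spines: its derived state 'yes' occurs in exactly those taxa and in no other taxon (including the outgroup).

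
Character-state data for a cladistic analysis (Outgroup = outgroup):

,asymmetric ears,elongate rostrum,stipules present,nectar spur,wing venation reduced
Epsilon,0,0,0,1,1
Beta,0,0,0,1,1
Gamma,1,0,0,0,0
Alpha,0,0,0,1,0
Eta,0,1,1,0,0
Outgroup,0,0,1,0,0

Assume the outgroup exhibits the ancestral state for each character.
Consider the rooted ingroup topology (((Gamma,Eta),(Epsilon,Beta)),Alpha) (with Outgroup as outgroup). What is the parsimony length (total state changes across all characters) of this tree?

Map each character onto (((Gamma,Eta),(Epsilon,Beta)),Alpha) (rooted by Outgroup) and count the minimum state changes it requires (Fitch parsimony):
asymmetric ears: 1; elongate rostrum: 1; stipules present: 2; nectar spur: 2; wing venation reduced: 1.
Total tree length = 7.

7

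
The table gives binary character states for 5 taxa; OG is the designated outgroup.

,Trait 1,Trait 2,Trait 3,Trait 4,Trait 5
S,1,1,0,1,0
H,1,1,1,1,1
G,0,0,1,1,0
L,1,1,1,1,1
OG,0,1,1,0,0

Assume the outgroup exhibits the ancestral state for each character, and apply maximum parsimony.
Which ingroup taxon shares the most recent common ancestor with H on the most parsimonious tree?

L

Character polarity is set by the outgroup: the derived state is whichever differs from the outgroup's state, so for Trait 2, Trait 3 the derived state is '0', and for the remaining characters it is '1'.
Trait 1 (derived state '1') is shared by H, L, and S — a synapomorphy uniting that clade.
Trait 2 (derived state '0') is unique to G (autapomorphy; uninformative for grouping).
Trait 3: derived state '0' in S only — an autapomorphy, so it tells us nothing about relationships among taxa.
Trait 4 (derived state '1') is shared by all ingroup taxa — unites the whole ingroup.
Trait 5 (derived state '1') is shared by H and L — a synapomorphy uniting that clade.
Most parsimonious ingroup topology: ((S,(L,H)),G).
H and L form a cherry on this tree, so they are sister taxa.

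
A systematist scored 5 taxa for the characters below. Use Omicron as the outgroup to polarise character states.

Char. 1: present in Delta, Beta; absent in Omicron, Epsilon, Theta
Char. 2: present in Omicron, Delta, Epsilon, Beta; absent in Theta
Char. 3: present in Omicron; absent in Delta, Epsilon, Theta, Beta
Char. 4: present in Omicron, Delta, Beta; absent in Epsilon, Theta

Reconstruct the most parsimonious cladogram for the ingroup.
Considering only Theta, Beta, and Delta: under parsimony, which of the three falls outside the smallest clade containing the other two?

Character polarity is set by the outgroup: the derived state is whichever differs from the outgroup's state, so for Char. 2, Char. 3, Char. 4 the derived state is 'absent', and for the remaining characters it is 'present'.
Char. 1: derived state 'present' in Beta and Delta only — synapomorphy for {Beta, Delta}.
Char. 2 (derived state 'absent') is unique to Theta (autapomorphy; uninformative for grouping).
Char. 3 (derived state 'absent') is shared by all ingroup taxa — unites the whole ingroup.
Char. 4: derived state 'absent' in Epsilon and Theta only — synapomorphy for {Epsilon, Theta}.
Most parsimonious ingroup topology: ((Delta,Beta),(Epsilon,Theta)).
Delta and Beta share a more recent common ancestor with each other than either does with Theta, so Theta is the least closely related of the three.

Theta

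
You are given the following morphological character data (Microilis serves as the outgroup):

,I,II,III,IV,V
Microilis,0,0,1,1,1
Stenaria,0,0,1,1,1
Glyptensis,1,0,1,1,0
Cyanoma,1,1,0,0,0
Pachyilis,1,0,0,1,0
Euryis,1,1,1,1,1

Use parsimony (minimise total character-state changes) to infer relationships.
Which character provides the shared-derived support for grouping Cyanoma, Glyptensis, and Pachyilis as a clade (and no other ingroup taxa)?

Character polarity is set by the outgroup: the derived state is whichever differs from the outgroup's state, so for III, IV, V the derived state is '0', and for the remaining characters it is '1'.
Only Cyanoma, Euryis, Glyptensis, and Pachyilis show the derived state '1' for I, supporting them as a clade.
II (state '1') occurs in Cyanoma and Euryis but conflicts with the nesting implied by the other characters — most parsimoniously interpreted as homoplasy.
III (derived state '0') is shared by Cyanoma and Pachyilis — a synapomorphy uniting that clade.
IV (derived state '0') is unique to Cyanoma (autapomorphy; uninformative for grouping).
V (derived state '0') is shared by Cyanoma, Glyptensis, and Pachyilis — a synapomorphy uniting that clade.
Most parsimonious ingroup topology: (Stenaria,((Glyptensis,(Cyanoma,Pachyilis)),Euryis)).
The clade {Cyanoma, Glyptensis, Pachyilis} is supported by V: its derived state '0' occurs in exactly those taxa and in no other taxon (including the outgroup).

V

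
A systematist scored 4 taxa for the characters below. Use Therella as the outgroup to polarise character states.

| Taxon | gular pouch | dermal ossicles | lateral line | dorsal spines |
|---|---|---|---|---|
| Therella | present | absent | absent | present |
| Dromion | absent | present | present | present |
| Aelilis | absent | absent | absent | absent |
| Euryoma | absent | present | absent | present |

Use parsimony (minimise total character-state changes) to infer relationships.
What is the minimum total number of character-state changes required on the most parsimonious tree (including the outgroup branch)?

Character polarity is set by the outgroup: the derived state is whichever differs from the outgroup's state, so for gular pouch, dorsal spines the derived state is 'absent', and for the remaining characters it is 'present'.
All ingroup taxa share the derived state 'absent' for gular pouch; it defines the ingroup but does not resolve relationships within it.
dermal ossicles: derived state 'present' in Dromion and Euryoma only — synapomorphy for {Dromion, Euryoma}.
lateral line: derived state 'present' in Dromion only — an autapomorphy, so it tells us nothing about relationships among taxa.
dorsal spines (derived state 'absent') is unique to Aelilis (autapomorphy; uninformative for grouping).
Most parsimonious ingroup topology: ((Dromion,Euryoma),Aelilis).
Changes per character on this tree: gular pouch: 1; dermal ossicles: 1; lateral line: 1; dorsal spines: 1.
Total = 4.

4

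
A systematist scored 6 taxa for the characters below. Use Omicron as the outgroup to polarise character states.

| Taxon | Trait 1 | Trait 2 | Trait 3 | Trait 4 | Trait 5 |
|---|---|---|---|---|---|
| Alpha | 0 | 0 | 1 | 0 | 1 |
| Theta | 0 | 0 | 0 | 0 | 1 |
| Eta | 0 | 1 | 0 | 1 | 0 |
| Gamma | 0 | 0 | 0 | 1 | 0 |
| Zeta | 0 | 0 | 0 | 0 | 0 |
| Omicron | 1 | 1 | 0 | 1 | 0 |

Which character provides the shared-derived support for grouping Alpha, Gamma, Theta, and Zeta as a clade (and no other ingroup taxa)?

Trait 2

Character polarity is set by the outgroup: the derived state is whichever differs from the outgroup's state, so for Trait 1, Trait 2, Trait 4 the derived state is '0', and for the remaining characters it is '1'.
Trait 1 (derived state '0') is shared by all ingroup taxa — unites the whole ingroup.
Trait 2 (derived state '0') is shared by Alpha, Gamma, Theta, and Zeta — a synapomorphy uniting that clade.
Trait 3 (derived state '1') is unique to Alpha (autapomorphy; uninformative for grouping).
Trait 4 (derived state '0') is shared by Alpha, Theta, and Zeta — a synapomorphy uniting that clade.
Only Alpha and Theta show the derived state '1' for Trait 5, supporting them as a clade.
Most parsimonious ingroup topology: (((Zeta,(Alpha,Theta)),Gamma),Eta).
The clade {Alpha, Gamma, Theta, Zeta} is supported by Trait 2: its derived state '0' occurs in exactly those taxa and in no other taxon (including the outgroup).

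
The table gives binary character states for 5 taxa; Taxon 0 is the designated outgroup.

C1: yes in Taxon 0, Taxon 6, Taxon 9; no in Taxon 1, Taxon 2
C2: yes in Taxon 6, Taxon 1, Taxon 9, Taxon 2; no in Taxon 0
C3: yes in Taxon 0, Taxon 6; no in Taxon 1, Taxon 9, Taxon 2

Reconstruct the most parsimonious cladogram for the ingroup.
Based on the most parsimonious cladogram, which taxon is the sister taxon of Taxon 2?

Taxon 1

Character polarity is set by the outgroup: the derived state is whichever differs from the outgroup's state, so for C1, C3 the derived state is 'no', and for the remaining characters it is 'yes'.
C1: derived state 'no' in Taxon 1 and Taxon 2 only — synapomorphy for {Taxon 1, Taxon 2}.
All ingroup taxa share the derived state 'yes' for C2; it defines the ingroup but does not resolve relationships within it.
Only Taxon 1, Taxon 2, and Taxon 9 show the derived state 'no' for C3, supporting them as a clade.
Most parsimonious ingroup topology: (Taxon 6,((Taxon 1,Taxon 2),Taxon 9)).
Taxon 2 and Taxon 1 form a cherry on this tree, so they are sister taxa.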